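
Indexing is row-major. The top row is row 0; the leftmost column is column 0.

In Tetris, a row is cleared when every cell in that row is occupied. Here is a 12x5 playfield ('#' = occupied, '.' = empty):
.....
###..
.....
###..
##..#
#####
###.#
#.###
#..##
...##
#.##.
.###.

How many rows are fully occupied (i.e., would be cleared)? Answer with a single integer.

Check each row:
  row 0: 5 empty cells -> not full
  row 1: 2 empty cells -> not full
  row 2: 5 empty cells -> not full
  row 3: 2 empty cells -> not full
  row 4: 2 empty cells -> not full
  row 5: 0 empty cells -> FULL (clear)
  row 6: 1 empty cell -> not full
  row 7: 1 empty cell -> not full
  row 8: 2 empty cells -> not full
  row 9: 3 empty cells -> not full
  row 10: 2 empty cells -> not full
  row 11: 2 empty cells -> not full
Total rows cleared: 1

Answer: 1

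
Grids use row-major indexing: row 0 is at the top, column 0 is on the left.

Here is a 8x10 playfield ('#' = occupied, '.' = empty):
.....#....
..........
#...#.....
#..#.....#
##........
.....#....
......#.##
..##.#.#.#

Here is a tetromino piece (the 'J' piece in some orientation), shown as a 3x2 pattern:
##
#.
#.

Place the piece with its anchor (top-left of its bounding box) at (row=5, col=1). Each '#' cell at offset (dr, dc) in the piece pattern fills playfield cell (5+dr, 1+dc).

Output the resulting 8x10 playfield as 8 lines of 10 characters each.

Fill (5+0,1+0) = (5,1)
Fill (5+0,1+1) = (5,2)
Fill (5+1,1+0) = (6,1)
Fill (5+2,1+0) = (7,1)

Answer: .....#....
..........
#...#.....
#..#.....#
##........
.##..#....
.#....#.##
.###.#.#.#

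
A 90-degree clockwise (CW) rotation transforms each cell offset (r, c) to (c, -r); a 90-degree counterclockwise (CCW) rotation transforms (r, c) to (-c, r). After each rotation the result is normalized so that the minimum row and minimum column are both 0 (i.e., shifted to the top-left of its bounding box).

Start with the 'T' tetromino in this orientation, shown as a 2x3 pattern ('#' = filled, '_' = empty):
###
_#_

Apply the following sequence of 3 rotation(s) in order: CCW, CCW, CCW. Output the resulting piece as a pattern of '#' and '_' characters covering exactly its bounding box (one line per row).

Answer: _#
##
_#

Derivation:
Start:
###
_#_
After rotation 1 (CCW):
#_
##
#_
After rotation 2 (CCW):
_#_
###
After rotation 3 (CCW):
_#
##
_#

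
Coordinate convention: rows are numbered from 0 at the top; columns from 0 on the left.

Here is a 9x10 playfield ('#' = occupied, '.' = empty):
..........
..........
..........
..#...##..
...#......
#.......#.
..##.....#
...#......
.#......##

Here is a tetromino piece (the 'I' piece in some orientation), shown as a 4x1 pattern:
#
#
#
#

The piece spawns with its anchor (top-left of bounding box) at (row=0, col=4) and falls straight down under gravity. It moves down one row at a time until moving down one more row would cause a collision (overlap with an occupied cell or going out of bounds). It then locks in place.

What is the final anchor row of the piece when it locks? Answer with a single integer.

Answer: 5

Derivation:
Spawn at (row=0, col=4). Try each row:
  row 0: fits
  row 1: fits
  row 2: fits
  row 3: fits
  row 4: fits
  row 5: fits
  row 6: blocked -> lock at row 5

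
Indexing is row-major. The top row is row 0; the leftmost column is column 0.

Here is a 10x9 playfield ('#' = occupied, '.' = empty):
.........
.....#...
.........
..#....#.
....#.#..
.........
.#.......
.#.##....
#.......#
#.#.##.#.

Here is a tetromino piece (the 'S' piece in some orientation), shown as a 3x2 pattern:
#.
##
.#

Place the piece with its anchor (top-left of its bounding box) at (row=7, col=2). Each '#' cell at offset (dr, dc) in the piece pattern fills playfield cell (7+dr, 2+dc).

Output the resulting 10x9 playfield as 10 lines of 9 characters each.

Fill (7+0,2+0) = (7,2)
Fill (7+1,2+0) = (8,2)
Fill (7+1,2+1) = (8,3)
Fill (7+2,2+1) = (9,3)

Answer: .........
.....#...
.........
..#....#.
....#.#..
.........
.#.......
.####....
#.##....#
#.####.#.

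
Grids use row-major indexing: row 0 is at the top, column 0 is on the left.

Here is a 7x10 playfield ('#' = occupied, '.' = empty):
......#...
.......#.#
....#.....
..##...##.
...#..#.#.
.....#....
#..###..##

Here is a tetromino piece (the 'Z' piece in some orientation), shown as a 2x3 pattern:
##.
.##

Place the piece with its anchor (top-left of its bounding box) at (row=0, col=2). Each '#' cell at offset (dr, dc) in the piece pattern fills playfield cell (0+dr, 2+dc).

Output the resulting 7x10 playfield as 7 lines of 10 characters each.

Answer: ..##..#...
...##..#.#
....#.....
..##...##.
...#..#.#.
.....#....
#..###..##

Derivation:
Fill (0+0,2+0) = (0,2)
Fill (0+0,2+1) = (0,3)
Fill (0+1,2+1) = (1,3)
Fill (0+1,2+2) = (1,4)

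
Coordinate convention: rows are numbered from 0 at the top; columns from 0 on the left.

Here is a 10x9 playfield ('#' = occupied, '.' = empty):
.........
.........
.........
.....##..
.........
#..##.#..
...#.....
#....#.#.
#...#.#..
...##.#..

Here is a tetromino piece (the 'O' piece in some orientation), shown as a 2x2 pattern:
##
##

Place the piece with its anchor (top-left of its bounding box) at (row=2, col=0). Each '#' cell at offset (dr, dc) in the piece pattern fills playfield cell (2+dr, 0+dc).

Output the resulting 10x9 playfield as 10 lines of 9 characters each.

Fill (2+0,0+0) = (2,0)
Fill (2+0,0+1) = (2,1)
Fill (2+1,0+0) = (3,0)
Fill (2+1,0+1) = (3,1)

Answer: .........
.........
##.......
##...##..
.........
#..##.#..
...#.....
#....#.#.
#...#.#..
...##.#..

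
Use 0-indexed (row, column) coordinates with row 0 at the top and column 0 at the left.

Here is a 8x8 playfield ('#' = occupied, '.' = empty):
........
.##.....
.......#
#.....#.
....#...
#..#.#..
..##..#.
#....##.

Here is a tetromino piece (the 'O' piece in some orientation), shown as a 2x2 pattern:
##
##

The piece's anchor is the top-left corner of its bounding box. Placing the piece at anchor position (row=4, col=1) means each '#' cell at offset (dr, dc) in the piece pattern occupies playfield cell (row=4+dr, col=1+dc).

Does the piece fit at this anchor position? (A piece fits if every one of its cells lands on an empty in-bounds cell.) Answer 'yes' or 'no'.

Answer: yes

Derivation:
Check each piece cell at anchor (4, 1):
  offset (0,0) -> (4,1): empty -> OK
  offset (0,1) -> (4,2): empty -> OK
  offset (1,0) -> (5,1): empty -> OK
  offset (1,1) -> (5,2): empty -> OK
All cells valid: yes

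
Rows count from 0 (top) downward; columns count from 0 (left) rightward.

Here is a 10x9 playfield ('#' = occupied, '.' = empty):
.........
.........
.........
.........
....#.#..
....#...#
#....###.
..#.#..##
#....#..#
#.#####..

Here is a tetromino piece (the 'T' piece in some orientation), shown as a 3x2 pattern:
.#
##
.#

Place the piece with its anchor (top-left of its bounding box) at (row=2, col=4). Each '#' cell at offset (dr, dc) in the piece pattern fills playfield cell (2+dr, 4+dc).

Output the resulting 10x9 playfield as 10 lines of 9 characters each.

Answer: .........
.........
.....#...
....##...
....###..
....#...#
#....###.
..#.#..##
#....#..#
#.#####..

Derivation:
Fill (2+0,4+1) = (2,5)
Fill (2+1,4+0) = (3,4)
Fill (2+1,4+1) = (3,5)
Fill (2+2,4+1) = (4,5)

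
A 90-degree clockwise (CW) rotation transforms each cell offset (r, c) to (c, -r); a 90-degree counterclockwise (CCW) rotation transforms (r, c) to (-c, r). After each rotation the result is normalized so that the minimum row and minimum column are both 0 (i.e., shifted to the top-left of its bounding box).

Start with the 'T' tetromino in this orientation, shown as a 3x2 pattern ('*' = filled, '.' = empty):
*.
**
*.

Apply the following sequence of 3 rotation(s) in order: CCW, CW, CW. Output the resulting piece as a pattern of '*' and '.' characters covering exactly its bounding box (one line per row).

Start:
*.
**
*.
After rotation 1 (CCW):
.*.
***
After rotation 2 (CW):
*.
**
*.
After rotation 3 (CW):
***
.*.

Answer: ***
.*.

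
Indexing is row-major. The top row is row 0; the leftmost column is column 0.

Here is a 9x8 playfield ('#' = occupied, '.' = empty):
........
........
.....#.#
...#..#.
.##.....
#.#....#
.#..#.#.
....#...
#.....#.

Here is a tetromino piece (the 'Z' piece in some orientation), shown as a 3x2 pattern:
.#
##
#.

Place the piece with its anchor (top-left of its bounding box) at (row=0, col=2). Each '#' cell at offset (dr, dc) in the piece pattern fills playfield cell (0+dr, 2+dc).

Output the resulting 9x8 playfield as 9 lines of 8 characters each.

Answer: ...#....
..##....
..#..#.#
...#..#.
.##.....
#.#....#
.#..#.#.
....#...
#.....#.

Derivation:
Fill (0+0,2+1) = (0,3)
Fill (0+1,2+0) = (1,2)
Fill (0+1,2+1) = (1,3)
Fill (0+2,2+0) = (2,2)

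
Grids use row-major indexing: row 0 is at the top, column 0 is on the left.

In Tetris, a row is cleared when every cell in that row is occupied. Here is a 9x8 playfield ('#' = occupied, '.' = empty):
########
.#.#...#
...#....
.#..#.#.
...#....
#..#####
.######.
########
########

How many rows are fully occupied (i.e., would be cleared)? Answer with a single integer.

Answer: 3

Derivation:
Check each row:
  row 0: 0 empty cells -> FULL (clear)
  row 1: 5 empty cells -> not full
  row 2: 7 empty cells -> not full
  row 3: 5 empty cells -> not full
  row 4: 7 empty cells -> not full
  row 5: 2 empty cells -> not full
  row 6: 2 empty cells -> not full
  row 7: 0 empty cells -> FULL (clear)
  row 8: 0 empty cells -> FULL (clear)
Total rows cleared: 3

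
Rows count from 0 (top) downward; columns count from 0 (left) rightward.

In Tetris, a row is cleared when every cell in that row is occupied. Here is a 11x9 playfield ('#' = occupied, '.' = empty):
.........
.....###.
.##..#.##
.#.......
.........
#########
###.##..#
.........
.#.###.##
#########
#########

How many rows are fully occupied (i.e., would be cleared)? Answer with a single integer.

Check each row:
  row 0: 9 empty cells -> not full
  row 1: 6 empty cells -> not full
  row 2: 4 empty cells -> not full
  row 3: 8 empty cells -> not full
  row 4: 9 empty cells -> not full
  row 5: 0 empty cells -> FULL (clear)
  row 6: 3 empty cells -> not full
  row 7: 9 empty cells -> not full
  row 8: 3 empty cells -> not full
  row 9: 0 empty cells -> FULL (clear)
  row 10: 0 empty cells -> FULL (clear)
Total rows cleared: 3

Answer: 3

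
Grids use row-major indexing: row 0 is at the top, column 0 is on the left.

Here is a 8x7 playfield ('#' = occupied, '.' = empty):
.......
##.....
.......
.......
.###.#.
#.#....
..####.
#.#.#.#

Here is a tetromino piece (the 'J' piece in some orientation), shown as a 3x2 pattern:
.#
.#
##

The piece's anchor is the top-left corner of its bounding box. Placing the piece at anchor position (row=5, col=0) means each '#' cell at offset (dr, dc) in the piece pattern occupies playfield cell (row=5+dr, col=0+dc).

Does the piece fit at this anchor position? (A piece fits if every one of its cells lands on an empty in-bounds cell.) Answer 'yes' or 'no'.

Answer: no

Derivation:
Check each piece cell at anchor (5, 0):
  offset (0,1) -> (5,1): empty -> OK
  offset (1,1) -> (6,1): empty -> OK
  offset (2,0) -> (7,0): occupied ('#') -> FAIL
  offset (2,1) -> (7,1): empty -> OK
All cells valid: no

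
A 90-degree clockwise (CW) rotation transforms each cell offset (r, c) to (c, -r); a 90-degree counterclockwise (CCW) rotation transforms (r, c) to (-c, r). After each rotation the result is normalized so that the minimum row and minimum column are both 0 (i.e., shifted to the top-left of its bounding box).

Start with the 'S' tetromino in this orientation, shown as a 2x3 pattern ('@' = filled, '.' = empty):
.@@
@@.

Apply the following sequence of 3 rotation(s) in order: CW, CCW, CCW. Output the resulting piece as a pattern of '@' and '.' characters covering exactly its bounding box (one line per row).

Start:
.@@
@@.
After rotation 1 (CW):
@.
@@
.@
After rotation 2 (CCW):
.@@
@@.
After rotation 3 (CCW):
@.
@@
.@

Answer: @.
@@
.@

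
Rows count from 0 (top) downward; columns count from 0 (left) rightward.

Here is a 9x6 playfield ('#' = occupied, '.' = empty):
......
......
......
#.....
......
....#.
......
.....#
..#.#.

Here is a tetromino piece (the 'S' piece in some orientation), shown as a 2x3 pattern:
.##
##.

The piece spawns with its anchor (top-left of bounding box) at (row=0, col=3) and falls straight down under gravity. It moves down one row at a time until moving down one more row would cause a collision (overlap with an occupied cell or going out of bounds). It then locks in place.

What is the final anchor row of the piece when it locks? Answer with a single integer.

Answer: 3

Derivation:
Spawn at (row=0, col=3). Try each row:
  row 0: fits
  row 1: fits
  row 2: fits
  row 3: fits
  row 4: blocked -> lock at row 3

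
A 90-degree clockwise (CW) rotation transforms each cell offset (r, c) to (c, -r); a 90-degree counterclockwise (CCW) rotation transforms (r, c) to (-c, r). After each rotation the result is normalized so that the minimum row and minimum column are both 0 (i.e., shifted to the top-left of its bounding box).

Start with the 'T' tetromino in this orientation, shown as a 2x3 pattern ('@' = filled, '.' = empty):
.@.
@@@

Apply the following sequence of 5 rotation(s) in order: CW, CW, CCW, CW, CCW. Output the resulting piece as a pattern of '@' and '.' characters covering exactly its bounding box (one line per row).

Start:
.@.
@@@
After rotation 1 (CW):
@.
@@
@.
After rotation 2 (CW):
@@@
.@.
After rotation 3 (CCW):
@.
@@
@.
After rotation 4 (CW):
@@@
.@.
After rotation 5 (CCW):
@.
@@
@.

Answer: @.
@@
@.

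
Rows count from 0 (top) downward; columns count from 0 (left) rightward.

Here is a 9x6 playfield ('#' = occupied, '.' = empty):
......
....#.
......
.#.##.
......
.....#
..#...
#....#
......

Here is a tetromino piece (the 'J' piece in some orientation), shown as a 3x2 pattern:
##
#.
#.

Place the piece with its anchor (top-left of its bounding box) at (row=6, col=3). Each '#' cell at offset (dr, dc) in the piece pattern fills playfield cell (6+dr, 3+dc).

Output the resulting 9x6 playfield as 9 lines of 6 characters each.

Answer: ......
....#.
......
.#.##.
......
.....#
..###.
#..#.#
...#..

Derivation:
Fill (6+0,3+0) = (6,3)
Fill (6+0,3+1) = (6,4)
Fill (6+1,3+0) = (7,3)
Fill (6+2,3+0) = (8,3)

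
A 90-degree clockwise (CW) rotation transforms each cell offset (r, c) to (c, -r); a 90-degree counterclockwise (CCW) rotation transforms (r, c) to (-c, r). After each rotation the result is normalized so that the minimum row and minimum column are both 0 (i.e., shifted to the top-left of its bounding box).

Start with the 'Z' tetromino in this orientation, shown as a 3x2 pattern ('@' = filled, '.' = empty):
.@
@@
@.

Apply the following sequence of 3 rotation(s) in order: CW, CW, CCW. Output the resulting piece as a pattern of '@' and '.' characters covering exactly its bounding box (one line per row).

Start:
.@
@@
@.
After rotation 1 (CW):
@@.
.@@
After rotation 2 (CW):
.@
@@
@.
After rotation 3 (CCW):
@@.
.@@

Answer: @@.
.@@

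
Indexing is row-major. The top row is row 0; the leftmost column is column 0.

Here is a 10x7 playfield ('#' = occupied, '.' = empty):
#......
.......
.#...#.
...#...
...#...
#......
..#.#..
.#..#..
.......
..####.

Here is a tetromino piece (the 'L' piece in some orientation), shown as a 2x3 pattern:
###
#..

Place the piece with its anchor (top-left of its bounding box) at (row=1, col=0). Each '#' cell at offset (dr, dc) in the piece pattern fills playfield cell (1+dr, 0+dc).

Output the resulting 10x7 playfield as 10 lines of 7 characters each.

Answer: #......
###....
##...#.
...#...
...#...
#......
..#.#..
.#..#..
.......
..####.

Derivation:
Fill (1+0,0+0) = (1,0)
Fill (1+0,0+1) = (1,1)
Fill (1+0,0+2) = (1,2)
Fill (1+1,0+0) = (2,0)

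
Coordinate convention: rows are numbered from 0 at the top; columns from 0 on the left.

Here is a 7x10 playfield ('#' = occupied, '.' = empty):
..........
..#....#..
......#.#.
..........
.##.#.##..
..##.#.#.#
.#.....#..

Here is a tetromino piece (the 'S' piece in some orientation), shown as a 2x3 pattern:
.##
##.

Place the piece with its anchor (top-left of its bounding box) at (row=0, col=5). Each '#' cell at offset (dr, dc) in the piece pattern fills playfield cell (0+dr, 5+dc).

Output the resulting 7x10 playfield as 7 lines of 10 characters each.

Fill (0+0,5+1) = (0,6)
Fill (0+0,5+2) = (0,7)
Fill (0+1,5+0) = (1,5)
Fill (0+1,5+1) = (1,6)

Answer: ......##..
..#..###..
......#.#.
..........
.##.#.##..
..##.#.#.#
.#.....#..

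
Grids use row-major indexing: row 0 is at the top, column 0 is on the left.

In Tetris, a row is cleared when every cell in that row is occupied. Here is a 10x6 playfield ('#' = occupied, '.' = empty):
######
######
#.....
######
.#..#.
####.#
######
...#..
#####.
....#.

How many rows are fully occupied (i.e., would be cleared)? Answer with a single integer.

Check each row:
  row 0: 0 empty cells -> FULL (clear)
  row 1: 0 empty cells -> FULL (clear)
  row 2: 5 empty cells -> not full
  row 3: 0 empty cells -> FULL (clear)
  row 4: 4 empty cells -> not full
  row 5: 1 empty cell -> not full
  row 6: 0 empty cells -> FULL (clear)
  row 7: 5 empty cells -> not full
  row 8: 1 empty cell -> not full
  row 9: 5 empty cells -> not full
Total rows cleared: 4

Answer: 4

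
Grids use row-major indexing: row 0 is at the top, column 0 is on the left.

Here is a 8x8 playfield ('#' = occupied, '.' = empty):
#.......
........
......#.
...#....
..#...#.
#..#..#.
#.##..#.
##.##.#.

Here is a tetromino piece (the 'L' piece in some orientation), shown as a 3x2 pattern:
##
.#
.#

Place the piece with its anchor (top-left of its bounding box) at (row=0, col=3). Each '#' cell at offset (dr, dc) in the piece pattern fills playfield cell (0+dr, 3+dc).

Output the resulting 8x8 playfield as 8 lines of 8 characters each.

Fill (0+0,3+0) = (0,3)
Fill (0+0,3+1) = (0,4)
Fill (0+1,3+1) = (1,4)
Fill (0+2,3+1) = (2,4)

Answer: #..##...
....#...
....#.#.
...#....
..#...#.
#..#..#.
#.##..#.
##.##.#.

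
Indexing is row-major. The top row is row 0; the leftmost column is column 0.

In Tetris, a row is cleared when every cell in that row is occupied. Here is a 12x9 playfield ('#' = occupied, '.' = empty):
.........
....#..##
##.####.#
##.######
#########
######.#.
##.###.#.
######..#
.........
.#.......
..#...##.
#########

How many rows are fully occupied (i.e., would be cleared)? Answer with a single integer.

Check each row:
  row 0: 9 empty cells -> not full
  row 1: 6 empty cells -> not full
  row 2: 2 empty cells -> not full
  row 3: 1 empty cell -> not full
  row 4: 0 empty cells -> FULL (clear)
  row 5: 2 empty cells -> not full
  row 6: 3 empty cells -> not full
  row 7: 2 empty cells -> not full
  row 8: 9 empty cells -> not full
  row 9: 8 empty cells -> not full
  row 10: 6 empty cells -> not full
  row 11: 0 empty cells -> FULL (clear)
Total rows cleared: 2

Answer: 2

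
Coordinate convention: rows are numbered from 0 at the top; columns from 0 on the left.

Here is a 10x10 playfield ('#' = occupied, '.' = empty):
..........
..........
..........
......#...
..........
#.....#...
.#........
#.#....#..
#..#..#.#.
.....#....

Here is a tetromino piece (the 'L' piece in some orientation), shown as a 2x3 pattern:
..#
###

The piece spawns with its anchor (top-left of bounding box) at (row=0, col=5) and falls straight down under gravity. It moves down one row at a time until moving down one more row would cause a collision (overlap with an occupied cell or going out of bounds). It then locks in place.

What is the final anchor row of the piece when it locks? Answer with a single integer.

Answer: 1

Derivation:
Spawn at (row=0, col=5). Try each row:
  row 0: fits
  row 1: fits
  row 2: blocked -> lock at row 1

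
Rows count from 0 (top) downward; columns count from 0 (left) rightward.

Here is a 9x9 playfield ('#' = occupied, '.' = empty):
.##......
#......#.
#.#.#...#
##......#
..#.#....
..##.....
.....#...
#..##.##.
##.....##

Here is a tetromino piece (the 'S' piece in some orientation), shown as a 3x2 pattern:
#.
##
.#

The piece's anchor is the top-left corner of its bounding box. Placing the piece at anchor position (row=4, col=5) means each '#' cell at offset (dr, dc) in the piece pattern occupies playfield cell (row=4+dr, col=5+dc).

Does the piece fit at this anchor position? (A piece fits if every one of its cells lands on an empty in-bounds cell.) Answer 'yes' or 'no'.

Check each piece cell at anchor (4, 5):
  offset (0,0) -> (4,5): empty -> OK
  offset (1,0) -> (5,5): empty -> OK
  offset (1,1) -> (5,6): empty -> OK
  offset (2,1) -> (6,6): empty -> OK
All cells valid: yes

Answer: yes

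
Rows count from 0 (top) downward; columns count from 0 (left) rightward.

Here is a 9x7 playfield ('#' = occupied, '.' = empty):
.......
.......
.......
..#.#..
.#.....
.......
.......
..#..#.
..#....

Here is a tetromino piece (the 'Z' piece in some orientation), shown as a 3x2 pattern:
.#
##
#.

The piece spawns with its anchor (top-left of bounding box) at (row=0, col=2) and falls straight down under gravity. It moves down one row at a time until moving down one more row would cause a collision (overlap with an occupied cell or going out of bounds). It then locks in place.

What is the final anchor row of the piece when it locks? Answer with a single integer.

Spawn at (row=0, col=2). Try each row:
  row 0: fits
  row 1: blocked -> lock at row 0

Answer: 0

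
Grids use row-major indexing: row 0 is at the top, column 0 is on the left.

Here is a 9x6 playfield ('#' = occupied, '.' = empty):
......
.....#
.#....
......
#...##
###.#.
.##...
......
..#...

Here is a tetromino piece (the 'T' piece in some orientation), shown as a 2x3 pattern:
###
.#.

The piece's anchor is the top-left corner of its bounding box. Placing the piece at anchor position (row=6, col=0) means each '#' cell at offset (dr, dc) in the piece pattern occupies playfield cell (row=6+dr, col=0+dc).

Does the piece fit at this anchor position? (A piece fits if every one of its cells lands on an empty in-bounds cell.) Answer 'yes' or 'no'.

Check each piece cell at anchor (6, 0):
  offset (0,0) -> (6,0): empty -> OK
  offset (0,1) -> (6,1): occupied ('#') -> FAIL
  offset (0,2) -> (6,2): occupied ('#') -> FAIL
  offset (1,1) -> (7,1): empty -> OK
All cells valid: no

Answer: no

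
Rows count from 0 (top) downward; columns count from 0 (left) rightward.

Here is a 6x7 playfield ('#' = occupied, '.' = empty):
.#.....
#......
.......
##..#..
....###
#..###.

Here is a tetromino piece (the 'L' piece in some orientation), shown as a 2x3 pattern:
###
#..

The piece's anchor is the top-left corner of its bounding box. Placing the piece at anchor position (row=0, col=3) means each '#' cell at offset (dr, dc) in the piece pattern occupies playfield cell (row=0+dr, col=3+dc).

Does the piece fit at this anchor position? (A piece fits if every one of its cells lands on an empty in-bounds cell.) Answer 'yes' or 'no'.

Answer: yes

Derivation:
Check each piece cell at anchor (0, 3):
  offset (0,0) -> (0,3): empty -> OK
  offset (0,1) -> (0,4): empty -> OK
  offset (0,2) -> (0,5): empty -> OK
  offset (1,0) -> (1,3): empty -> OK
All cells valid: yes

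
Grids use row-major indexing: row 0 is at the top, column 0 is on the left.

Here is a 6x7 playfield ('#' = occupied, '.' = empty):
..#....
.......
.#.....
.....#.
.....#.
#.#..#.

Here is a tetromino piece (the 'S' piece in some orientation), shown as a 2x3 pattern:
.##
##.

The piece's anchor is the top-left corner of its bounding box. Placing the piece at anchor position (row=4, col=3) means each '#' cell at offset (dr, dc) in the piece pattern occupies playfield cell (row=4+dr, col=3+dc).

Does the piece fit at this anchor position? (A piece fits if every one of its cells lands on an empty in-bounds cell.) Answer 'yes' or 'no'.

Check each piece cell at anchor (4, 3):
  offset (0,1) -> (4,4): empty -> OK
  offset (0,2) -> (4,5): occupied ('#') -> FAIL
  offset (1,0) -> (5,3): empty -> OK
  offset (1,1) -> (5,4): empty -> OK
All cells valid: no

Answer: no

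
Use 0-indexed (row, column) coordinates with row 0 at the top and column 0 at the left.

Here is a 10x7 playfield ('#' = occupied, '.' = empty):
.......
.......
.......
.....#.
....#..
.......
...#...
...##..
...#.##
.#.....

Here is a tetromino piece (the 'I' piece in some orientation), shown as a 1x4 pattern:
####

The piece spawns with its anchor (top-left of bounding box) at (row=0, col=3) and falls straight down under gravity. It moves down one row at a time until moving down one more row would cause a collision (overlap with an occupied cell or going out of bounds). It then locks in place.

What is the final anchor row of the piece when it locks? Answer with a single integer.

Spawn at (row=0, col=3). Try each row:
  row 0: fits
  row 1: fits
  row 2: fits
  row 3: blocked -> lock at row 2

Answer: 2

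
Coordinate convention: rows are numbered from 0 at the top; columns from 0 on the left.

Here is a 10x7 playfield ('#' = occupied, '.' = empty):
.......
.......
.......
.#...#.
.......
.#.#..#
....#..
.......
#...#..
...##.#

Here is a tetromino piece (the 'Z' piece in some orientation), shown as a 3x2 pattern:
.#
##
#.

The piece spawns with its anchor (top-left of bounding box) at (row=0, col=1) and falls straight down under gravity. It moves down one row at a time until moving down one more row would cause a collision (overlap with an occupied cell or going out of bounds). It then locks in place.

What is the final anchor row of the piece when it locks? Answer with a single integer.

Answer: 0

Derivation:
Spawn at (row=0, col=1). Try each row:
  row 0: fits
  row 1: blocked -> lock at row 0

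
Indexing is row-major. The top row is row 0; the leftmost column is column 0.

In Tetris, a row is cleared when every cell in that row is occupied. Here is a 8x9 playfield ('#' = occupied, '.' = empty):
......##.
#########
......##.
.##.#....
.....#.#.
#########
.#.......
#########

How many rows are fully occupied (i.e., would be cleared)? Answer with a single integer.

Check each row:
  row 0: 7 empty cells -> not full
  row 1: 0 empty cells -> FULL (clear)
  row 2: 7 empty cells -> not full
  row 3: 6 empty cells -> not full
  row 4: 7 empty cells -> not full
  row 5: 0 empty cells -> FULL (clear)
  row 6: 8 empty cells -> not full
  row 7: 0 empty cells -> FULL (clear)
Total rows cleared: 3

Answer: 3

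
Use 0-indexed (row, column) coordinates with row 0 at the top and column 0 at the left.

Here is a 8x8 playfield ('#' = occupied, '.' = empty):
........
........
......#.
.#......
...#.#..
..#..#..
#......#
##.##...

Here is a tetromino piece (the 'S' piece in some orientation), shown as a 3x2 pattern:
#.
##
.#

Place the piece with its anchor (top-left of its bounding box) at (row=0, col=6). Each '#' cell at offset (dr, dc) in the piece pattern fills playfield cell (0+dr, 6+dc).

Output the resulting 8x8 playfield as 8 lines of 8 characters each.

Answer: ......#.
......##
......##
.#......
...#.#..
..#..#..
#......#
##.##...

Derivation:
Fill (0+0,6+0) = (0,6)
Fill (0+1,6+0) = (1,6)
Fill (0+1,6+1) = (1,7)
Fill (0+2,6+1) = (2,7)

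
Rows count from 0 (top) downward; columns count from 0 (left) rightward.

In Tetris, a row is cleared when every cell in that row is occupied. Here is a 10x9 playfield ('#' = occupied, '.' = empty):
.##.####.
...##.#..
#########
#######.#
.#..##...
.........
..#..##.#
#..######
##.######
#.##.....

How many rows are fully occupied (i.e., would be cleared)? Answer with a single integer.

Answer: 1

Derivation:
Check each row:
  row 0: 3 empty cells -> not full
  row 1: 6 empty cells -> not full
  row 2: 0 empty cells -> FULL (clear)
  row 3: 1 empty cell -> not full
  row 4: 6 empty cells -> not full
  row 5: 9 empty cells -> not full
  row 6: 5 empty cells -> not full
  row 7: 2 empty cells -> not full
  row 8: 1 empty cell -> not full
  row 9: 6 empty cells -> not full
Total rows cleared: 1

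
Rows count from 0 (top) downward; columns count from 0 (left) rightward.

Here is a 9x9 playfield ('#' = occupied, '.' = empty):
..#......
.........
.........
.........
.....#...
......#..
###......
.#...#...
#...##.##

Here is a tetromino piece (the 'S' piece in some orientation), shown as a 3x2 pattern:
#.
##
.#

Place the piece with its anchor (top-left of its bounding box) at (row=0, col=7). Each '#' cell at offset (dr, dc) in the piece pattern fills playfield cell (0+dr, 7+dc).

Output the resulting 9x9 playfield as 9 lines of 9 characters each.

Answer: ..#....#.
.......##
........#
.........
.....#...
......#..
###......
.#...#...
#...##.##

Derivation:
Fill (0+0,7+0) = (0,7)
Fill (0+1,7+0) = (1,7)
Fill (0+1,7+1) = (1,8)
Fill (0+2,7+1) = (2,8)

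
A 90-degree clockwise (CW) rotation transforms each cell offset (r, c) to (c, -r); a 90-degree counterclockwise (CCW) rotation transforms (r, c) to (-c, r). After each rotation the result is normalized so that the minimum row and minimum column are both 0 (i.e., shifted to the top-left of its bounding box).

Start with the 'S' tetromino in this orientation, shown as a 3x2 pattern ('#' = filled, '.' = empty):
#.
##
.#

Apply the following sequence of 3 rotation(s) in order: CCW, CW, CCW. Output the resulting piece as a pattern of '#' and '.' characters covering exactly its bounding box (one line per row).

Start:
#.
##
.#
After rotation 1 (CCW):
.##
##.
After rotation 2 (CW):
#.
##
.#
After rotation 3 (CCW):
.##
##.

Answer: .##
##.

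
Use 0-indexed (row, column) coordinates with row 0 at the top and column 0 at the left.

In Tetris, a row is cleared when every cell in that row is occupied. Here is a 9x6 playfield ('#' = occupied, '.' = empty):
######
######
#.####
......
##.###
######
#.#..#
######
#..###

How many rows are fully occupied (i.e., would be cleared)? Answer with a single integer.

Check each row:
  row 0: 0 empty cells -> FULL (clear)
  row 1: 0 empty cells -> FULL (clear)
  row 2: 1 empty cell -> not full
  row 3: 6 empty cells -> not full
  row 4: 1 empty cell -> not full
  row 5: 0 empty cells -> FULL (clear)
  row 6: 3 empty cells -> not full
  row 7: 0 empty cells -> FULL (clear)
  row 8: 2 empty cells -> not full
Total rows cleared: 4

Answer: 4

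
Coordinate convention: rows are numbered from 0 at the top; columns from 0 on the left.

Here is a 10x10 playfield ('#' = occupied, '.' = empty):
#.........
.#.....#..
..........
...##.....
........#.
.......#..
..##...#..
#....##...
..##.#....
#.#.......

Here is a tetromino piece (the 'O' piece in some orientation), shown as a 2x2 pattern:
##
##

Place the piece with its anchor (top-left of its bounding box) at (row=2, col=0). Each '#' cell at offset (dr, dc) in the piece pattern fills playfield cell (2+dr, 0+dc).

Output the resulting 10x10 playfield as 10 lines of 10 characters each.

Fill (2+0,0+0) = (2,0)
Fill (2+0,0+1) = (2,1)
Fill (2+1,0+0) = (3,0)
Fill (2+1,0+1) = (3,1)

Answer: #.........
.#.....#..
##........
##.##.....
........#.
.......#..
..##...#..
#....##...
..##.#....
#.#.......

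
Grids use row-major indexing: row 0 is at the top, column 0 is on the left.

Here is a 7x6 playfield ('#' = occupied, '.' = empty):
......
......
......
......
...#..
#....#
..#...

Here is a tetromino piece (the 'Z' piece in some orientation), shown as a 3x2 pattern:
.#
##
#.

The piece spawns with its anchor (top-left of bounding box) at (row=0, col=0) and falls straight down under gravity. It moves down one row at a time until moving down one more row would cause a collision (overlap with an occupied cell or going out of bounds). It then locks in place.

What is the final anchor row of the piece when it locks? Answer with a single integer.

Answer: 2

Derivation:
Spawn at (row=0, col=0). Try each row:
  row 0: fits
  row 1: fits
  row 2: fits
  row 3: blocked -> lock at row 2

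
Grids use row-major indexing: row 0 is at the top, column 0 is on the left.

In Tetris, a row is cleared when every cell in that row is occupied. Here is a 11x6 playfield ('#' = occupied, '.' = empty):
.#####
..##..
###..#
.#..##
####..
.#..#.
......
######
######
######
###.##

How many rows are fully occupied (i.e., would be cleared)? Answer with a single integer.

Answer: 3

Derivation:
Check each row:
  row 0: 1 empty cell -> not full
  row 1: 4 empty cells -> not full
  row 2: 2 empty cells -> not full
  row 3: 3 empty cells -> not full
  row 4: 2 empty cells -> not full
  row 5: 4 empty cells -> not full
  row 6: 6 empty cells -> not full
  row 7: 0 empty cells -> FULL (clear)
  row 8: 0 empty cells -> FULL (clear)
  row 9: 0 empty cells -> FULL (clear)
  row 10: 1 empty cell -> not full
Total rows cleared: 3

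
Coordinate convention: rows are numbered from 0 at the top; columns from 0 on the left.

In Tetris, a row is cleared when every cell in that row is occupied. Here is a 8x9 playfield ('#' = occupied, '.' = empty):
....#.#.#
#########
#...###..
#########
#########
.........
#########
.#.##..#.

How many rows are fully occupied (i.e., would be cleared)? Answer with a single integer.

Answer: 4

Derivation:
Check each row:
  row 0: 6 empty cells -> not full
  row 1: 0 empty cells -> FULL (clear)
  row 2: 5 empty cells -> not full
  row 3: 0 empty cells -> FULL (clear)
  row 4: 0 empty cells -> FULL (clear)
  row 5: 9 empty cells -> not full
  row 6: 0 empty cells -> FULL (clear)
  row 7: 5 empty cells -> not full
Total rows cleared: 4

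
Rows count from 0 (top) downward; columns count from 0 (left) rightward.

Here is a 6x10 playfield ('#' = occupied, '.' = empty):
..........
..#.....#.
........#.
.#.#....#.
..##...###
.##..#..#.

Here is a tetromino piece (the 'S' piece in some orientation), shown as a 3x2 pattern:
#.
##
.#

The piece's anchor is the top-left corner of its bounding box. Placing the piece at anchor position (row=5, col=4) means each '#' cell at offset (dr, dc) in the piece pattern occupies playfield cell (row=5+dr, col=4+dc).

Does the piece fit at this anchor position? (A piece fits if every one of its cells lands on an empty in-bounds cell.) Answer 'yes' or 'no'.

Check each piece cell at anchor (5, 4):
  offset (0,0) -> (5,4): empty -> OK
  offset (1,0) -> (6,4): out of bounds -> FAIL
  offset (1,1) -> (6,5): out of bounds -> FAIL
  offset (2,1) -> (7,5): out of bounds -> FAIL
All cells valid: no

Answer: no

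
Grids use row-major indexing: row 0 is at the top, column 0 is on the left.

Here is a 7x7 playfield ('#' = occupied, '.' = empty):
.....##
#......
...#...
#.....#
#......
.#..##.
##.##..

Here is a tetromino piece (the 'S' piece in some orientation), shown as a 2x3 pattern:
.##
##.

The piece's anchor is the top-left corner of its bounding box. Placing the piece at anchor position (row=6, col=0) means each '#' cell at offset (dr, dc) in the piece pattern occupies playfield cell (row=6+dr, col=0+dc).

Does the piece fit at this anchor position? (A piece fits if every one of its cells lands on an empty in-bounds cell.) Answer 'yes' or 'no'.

Check each piece cell at anchor (6, 0):
  offset (0,1) -> (6,1): occupied ('#') -> FAIL
  offset (0,2) -> (6,2): empty -> OK
  offset (1,0) -> (7,0): out of bounds -> FAIL
  offset (1,1) -> (7,1): out of bounds -> FAIL
All cells valid: no

Answer: no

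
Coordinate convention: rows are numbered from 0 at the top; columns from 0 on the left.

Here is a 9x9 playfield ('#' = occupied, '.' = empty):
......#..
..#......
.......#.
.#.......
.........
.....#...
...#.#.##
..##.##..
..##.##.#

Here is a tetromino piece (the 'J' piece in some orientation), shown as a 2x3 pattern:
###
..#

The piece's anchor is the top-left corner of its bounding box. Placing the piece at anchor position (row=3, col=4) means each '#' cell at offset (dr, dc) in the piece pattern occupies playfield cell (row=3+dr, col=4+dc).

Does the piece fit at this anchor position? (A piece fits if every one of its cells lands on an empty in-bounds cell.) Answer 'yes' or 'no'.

Check each piece cell at anchor (3, 4):
  offset (0,0) -> (3,4): empty -> OK
  offset (0,1) -> (3,5): empty -> OK
  offset (0,2) -> (3,6): empty -> OK
  offset (1,2) -> (4,6): empty -> OK
All cells valid: yes

Answer: yes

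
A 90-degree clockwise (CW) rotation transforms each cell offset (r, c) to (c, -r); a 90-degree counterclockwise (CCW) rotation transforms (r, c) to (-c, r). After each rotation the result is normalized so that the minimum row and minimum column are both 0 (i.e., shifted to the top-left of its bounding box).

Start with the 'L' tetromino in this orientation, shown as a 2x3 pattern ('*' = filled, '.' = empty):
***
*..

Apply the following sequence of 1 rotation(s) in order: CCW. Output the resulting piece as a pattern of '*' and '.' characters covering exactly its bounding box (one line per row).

Start:
***
*..
After rotation 1 (CCW):
*.
*.
**

Answer: *.
*.
**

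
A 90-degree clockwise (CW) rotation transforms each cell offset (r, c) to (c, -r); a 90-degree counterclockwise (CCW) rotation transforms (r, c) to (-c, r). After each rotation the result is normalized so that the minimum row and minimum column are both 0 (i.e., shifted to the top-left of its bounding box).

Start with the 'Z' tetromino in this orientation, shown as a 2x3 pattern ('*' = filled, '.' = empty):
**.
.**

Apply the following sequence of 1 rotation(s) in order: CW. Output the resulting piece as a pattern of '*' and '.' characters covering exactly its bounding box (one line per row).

Answer: .*
**
*.

Derivation:
Start:
**.
.**
After rotation 1 (CW):
.*
**
*.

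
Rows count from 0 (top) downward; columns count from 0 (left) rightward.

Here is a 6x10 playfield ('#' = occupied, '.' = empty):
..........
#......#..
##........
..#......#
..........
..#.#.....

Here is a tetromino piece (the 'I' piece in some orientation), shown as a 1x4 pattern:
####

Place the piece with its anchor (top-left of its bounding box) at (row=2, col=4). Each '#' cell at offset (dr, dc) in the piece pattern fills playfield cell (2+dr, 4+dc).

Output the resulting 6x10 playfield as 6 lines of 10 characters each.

Answer: ..........
#......#..
##..####..
..#......#
..........
..#.#.....

Derivation:
Fill (2+0,4+0) = (2,4)
Fill (2+0,4+1) = (2,5)
Fill (2+0,4+2) = (2,6)
Fill (2+0,4+3) = (2,7)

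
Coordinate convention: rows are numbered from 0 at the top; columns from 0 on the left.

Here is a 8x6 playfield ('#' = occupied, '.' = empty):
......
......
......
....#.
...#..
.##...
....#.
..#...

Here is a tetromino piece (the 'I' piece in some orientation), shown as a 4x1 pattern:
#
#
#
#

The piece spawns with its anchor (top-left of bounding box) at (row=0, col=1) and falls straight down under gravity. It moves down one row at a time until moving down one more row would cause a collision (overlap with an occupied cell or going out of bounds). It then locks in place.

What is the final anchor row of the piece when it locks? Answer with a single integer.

Spawn at (row=0, col=1). Try each row:
  row 0: fits
  row 1: fits
  row 2: blocked -> lock at row 1

Answer: 1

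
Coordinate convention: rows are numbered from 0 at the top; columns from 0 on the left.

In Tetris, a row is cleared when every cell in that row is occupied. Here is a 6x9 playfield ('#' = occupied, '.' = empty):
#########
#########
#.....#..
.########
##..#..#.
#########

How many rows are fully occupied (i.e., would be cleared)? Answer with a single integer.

Check each row:
  row 0: 0 empty cells -> FULL (clear)
  row 1: 0 empty cells -> FULL (clear)
  row 2: 7 empty cells -> not full
  row 3: 1 empty cell -> not full
  row 4: 5 empty cells -> not full
  row 5: 0 empty cells -> FULL (clear)
Total rows cleared: 3

Answer: 3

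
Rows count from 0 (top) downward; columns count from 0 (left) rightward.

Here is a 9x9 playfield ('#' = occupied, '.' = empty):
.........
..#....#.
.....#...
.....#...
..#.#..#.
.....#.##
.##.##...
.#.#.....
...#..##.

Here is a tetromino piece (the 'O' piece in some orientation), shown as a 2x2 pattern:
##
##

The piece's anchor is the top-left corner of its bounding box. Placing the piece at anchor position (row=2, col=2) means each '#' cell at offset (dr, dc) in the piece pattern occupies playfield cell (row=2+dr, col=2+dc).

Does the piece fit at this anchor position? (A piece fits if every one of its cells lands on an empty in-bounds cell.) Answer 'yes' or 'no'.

Answer: yes

Derivation:
Check each piece cell at anchor (2, 2):
  offset (0,0) -> (2,2): empty -> OK
  offset (0,1) -> (2,3): empty -> OK
  offset (1,0) -> (3,2): empty -> OK
  offset (1,1) -> (3,3): empty -> OK
All cells valid: yes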